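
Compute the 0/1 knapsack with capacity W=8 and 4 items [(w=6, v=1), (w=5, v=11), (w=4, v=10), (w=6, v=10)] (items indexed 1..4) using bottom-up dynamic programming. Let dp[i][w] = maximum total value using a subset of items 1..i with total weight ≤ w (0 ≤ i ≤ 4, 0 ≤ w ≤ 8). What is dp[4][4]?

10

i\w   0   1   2   3   4   5   6   7   8
  0   0   0   0   0   0   0   0   0   0
  1   0   0   0   0   0   0   1   1   1
  2   0   0   0   0   0  11  11  11  11
  3   0   0   0   0  10  11  11  11  11
  4   0   0   0   0  10  11  11  11  11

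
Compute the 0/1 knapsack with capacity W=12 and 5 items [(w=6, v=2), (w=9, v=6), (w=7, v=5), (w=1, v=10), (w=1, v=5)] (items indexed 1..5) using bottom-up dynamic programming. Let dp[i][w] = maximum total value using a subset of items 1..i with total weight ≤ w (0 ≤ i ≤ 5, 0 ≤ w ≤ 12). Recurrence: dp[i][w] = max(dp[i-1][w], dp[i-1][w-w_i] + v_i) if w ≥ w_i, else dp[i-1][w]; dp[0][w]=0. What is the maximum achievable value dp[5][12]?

i\w   0   1   2   3   4   5   6   7   8   9  10  11  12
  0   0   0   0   0   0   0   0   0   0   0   0   0   0
  1   0   0   0   0   0   0   2   2   2   2   2   2   2
  2   0   0   0   0   0   0   2   2   2   6   6   6   6
  3   0   0   0   0   0   0   2   5   5   6   6   6   6
  4   0  10  10  10  10  10  10  12  15  15  16  16  16
  5   0  10  15  15  15  15  15  15  17  20  20  21  21

21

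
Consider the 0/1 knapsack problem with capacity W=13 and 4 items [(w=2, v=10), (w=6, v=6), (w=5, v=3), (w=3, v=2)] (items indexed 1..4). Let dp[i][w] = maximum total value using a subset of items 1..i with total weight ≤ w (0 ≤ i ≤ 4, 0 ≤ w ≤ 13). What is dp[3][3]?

i\w   0   1   2   3   4   5   6   7   8   9  10  11  12  13
  0   0   0   0   0   0   0   0   0   0   0   0   0   0   0
  1   0   0  10  10  10  10  10  10  10  10  10  10  10  10
  2   0   0  10  10  10  10  10  10  16  16  16  16  16  16
  3   0   0  10  10  10  10  10  13  16  16  16  16  16  19
  4   0   0  10  10  10  12  12  13  16  16  16  18  18  19

10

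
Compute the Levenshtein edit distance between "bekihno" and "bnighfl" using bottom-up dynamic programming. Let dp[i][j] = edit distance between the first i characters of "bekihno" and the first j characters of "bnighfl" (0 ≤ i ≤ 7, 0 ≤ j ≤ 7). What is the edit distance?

   ''  b  n  i  g  h  f  l
''  0  1  2  3  4  5  6  7
 b  1  0  1  2  3  4  5  6
 e  2  1  1  2  3  4  5  6
 k  3  2  2  2  3  4  5  6
 i  4  3  3  2  3  4  5  6
 h  5  4  4  3  3  3  4  5
 n  6  5  4  4  4  4  4  5
 o  7  6  5  5  5  5  5  5

5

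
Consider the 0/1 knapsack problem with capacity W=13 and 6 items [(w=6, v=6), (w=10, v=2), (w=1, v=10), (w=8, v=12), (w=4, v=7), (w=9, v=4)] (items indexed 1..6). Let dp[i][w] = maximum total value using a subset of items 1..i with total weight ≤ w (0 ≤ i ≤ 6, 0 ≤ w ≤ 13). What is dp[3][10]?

16

i\w   0   1   2   3   4   5   6   7   8   9  10  11  12  13
  0   0   0   0   0   0   0   0   0   0   0   0   0   0   0
  1   0   0   0   0   0   0   6   6   6   6   6   6   6   6
  2   0   0   0   0   0   0   6   6   6   6   6   6   6   6
  3   0  10  10  10  10  10  10  16  16  16  16  16  16  16
  4   0  10  10  10  10  10  10  16  16  22  22  22  22  22
  5   0  10  10  10  10  17  17  17  17  22  22  23  23  29
  6   0  10  10  10  10  17  17  17  17  22  22  23  23  29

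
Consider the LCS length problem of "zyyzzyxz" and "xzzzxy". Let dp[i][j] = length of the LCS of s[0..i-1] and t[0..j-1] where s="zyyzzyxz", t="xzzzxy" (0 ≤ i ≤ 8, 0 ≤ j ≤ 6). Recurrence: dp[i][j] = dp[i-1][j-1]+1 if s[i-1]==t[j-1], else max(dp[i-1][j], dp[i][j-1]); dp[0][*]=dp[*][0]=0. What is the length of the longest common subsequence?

   ''  x  z  z  z  x  y
''  0  0  0  0  0  0  0
 z  0  0  1  1  1  1  1
 y  0  0  1  1  1  1  2
 y  0  0  1  1  1  1  2
 z  0  0  1  2  2  2  2
 z  0  0  1  2  3  3  3
 y  0  0  1  2  3  3  4
 x  0  1  1  2  3  4  4
 z  0  1  2  2  3  4  4

4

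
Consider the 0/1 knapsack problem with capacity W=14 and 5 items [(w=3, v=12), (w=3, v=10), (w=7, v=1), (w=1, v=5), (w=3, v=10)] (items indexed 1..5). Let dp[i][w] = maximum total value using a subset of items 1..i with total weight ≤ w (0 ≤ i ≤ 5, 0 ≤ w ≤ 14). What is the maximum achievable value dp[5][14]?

37

i\w   0   1   2   3   4   5   6   7   8   9  10  11  12  13  14
  0   0   0   0   0   0   0   0   0   0   0   0   0   0   0   0
  1   0   0   0  12  12  12  12  12  12  12  12  12  12  12  12
  2   0   0   0  12  12  12  22  22  22  22  22  22  22  22  22
  3   0   0   0  12  12  12  22  22  22  22  22  22  22  23  23
  4   0   5   5  12  17  17  22  27  27  27  27  27  27  27  28
  5   0   5   5  12  17  17  22  27  27  32  37  37  37  37  37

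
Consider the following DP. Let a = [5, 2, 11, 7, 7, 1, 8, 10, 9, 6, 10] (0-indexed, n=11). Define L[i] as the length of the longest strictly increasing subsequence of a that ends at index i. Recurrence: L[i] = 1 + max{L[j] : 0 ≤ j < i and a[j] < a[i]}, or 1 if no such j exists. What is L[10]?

   i    0    1    2    3    4    5    6    7    8    9   10
a[i]    5    2   11    7    7    1    8   10    9    6   10
L[i]    1    1    2    2    2    1    3    4    4    2    5

5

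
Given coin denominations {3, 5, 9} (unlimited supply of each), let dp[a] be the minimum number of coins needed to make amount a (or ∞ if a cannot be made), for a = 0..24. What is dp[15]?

 a  0  1  2  3  4  5  6  7  8  9 10 11 12 13 14 15 16 17 18 19 20 21 22 23 24
dp  0  -  -  1  -  1  2  -  2  1  2  3  2  3  2  3  4  3  2  3  4  3  4  3  4
(- denotes ∞ / unreachable)

3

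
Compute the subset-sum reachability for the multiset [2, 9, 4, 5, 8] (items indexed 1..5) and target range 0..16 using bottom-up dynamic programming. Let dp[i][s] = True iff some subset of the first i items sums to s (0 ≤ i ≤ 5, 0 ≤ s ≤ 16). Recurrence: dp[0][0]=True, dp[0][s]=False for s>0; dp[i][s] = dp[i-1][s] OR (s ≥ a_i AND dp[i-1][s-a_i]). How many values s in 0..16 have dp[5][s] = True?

15

i\s   0   1   2   3   4   5   6   7   8   9  10  11  12  13  14  15  16
  0   T   F   F   F   F   F   F   F   F   F   F   F   F   F   F   F   F
  1   T   F   T   F   F   F   F   F   F   F   F   F   F   F   F   F   F
  2   T   F   T   F   F   F   F   F   F   T   F   T   F   F   F   F   F
  3   T   F   T   F   T   F   T   F   F   T   F   T   F   T   F   T   F
  4   T   F   T   F   T   T   T   T   F   T   F   T   F   T   T   T   T
  5   T   F   T   F   T   T   T   T   T   T   T   T   T   T   T   T   T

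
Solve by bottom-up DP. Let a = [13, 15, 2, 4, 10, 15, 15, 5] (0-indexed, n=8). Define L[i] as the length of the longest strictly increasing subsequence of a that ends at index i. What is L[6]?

   i    0    1    2    3    4    5    6    7
a[i]   13   15    2    4   10   15   15    5
L[i]    1    2    1    2    3    4    4    3

4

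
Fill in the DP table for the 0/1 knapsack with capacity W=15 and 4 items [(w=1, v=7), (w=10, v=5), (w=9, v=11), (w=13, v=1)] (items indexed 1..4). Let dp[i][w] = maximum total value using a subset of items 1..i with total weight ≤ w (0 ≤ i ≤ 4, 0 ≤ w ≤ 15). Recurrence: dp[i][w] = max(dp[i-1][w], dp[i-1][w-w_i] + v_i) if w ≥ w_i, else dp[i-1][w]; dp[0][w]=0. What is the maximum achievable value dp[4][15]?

i\w   0   1   2   3   4   5   6   7   8   9  10  11  12  13  14  15
  0   0   0   0   0   0   0   0   0   0   0   0   0   0   0   0   0
  1   0   7   7   7   7   7   7   7   7   7   7   7   7   7   7   7
  2   0   7   7   7   7   7   7   7   7   7   7  12  12  12  12  12
  3   0   7   7   7   7   7   7   7   7  11  18  18  18  18  18  18
  4   0   7   7   7   7   7   7   7   7  11  18  18  18  18  18  18

18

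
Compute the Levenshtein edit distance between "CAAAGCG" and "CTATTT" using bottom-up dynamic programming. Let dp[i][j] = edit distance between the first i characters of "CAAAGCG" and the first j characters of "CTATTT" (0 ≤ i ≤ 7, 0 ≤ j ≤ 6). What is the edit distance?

   ''  C  T  A  T  T  T
''  0  1  2  3  4  5  6
 C  1  0  1  2  3  4  5
 A  2  1  1  1  2  3  4
 A  3  2  2  1  2  3  4
 A  4  3  3  2  2  3  4
 G  5  4  4  3  3  3  4
 C  6  5  5  4  4  4  4
 G  7  6  6  5  5  5  5

5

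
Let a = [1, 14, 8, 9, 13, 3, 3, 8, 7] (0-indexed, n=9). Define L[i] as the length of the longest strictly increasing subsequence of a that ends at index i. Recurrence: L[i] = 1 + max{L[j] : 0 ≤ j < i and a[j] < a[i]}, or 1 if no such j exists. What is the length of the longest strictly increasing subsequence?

   i    0    1    2    3    4    5    6    7    8
a[i]    1   14    8    9   13    3    3    8    7
L[i]    1    2    2    3    4    2    2    3    3

4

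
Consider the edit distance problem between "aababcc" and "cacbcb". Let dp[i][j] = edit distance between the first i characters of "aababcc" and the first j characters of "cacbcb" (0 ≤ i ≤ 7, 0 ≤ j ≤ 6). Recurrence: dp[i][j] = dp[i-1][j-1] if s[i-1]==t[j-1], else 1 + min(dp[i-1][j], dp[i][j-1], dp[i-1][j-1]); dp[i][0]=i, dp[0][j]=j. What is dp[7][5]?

   ''  c  a  c  b  c  b
''  0  1  2  3  4  5  6
 a  1  1  1  2  3  4  5
 a  2  2  1  2  3  4  5
 b  3  3  2  2  2  3  4
 a  4  4  3  3  3  3  4
 b  5  5  4  4  3  4  3
 c  6  5  5  4  4  3  4
 c  7  6  6  5  5  4  4

4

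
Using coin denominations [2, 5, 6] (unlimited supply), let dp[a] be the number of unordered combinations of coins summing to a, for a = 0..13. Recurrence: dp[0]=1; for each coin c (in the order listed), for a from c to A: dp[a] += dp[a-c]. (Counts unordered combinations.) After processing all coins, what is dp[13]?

after  coin     0     1     2     3     4     5     6     7     8     9    10    11    12    13
          2     1     0     1     0     1     0     1     0     1     0     1     0     1     0
          5     1     0     1     0     1     1     1     1     1     1     2     1     2     1
          6     1     0     1     0     1     1     2     1     2     1     3     2     4     2

2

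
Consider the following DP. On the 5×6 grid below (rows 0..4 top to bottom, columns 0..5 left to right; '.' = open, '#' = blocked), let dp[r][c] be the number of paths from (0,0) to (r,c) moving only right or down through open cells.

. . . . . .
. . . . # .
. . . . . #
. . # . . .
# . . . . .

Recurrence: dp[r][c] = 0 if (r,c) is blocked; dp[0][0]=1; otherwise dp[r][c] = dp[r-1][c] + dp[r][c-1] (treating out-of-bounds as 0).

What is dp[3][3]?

10

r\c   0   1   2   3   4   5
  0   1   1   1   1   1   1
  1   1   2   3   4   0   1
  2   1   3   6  10  10   0
  3   1   4   0  10  20  20
  4   0   4   4  14  34  54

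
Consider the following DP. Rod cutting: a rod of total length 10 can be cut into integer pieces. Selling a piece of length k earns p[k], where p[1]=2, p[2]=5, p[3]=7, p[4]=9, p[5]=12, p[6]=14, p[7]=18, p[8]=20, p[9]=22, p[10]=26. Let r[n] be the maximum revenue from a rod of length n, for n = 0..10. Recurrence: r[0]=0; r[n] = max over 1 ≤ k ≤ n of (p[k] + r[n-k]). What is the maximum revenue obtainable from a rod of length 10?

   n    0    1    2    3    4    5    6    7    8    9   10
r[n]    0    2    5    7   10   12   15   18   20   23   26

26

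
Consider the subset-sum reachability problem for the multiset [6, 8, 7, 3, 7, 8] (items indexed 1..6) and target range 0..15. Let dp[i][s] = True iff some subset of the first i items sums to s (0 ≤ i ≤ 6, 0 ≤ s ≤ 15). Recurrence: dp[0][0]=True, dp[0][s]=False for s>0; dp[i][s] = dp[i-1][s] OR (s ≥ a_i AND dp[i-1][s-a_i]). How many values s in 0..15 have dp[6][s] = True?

11

i\s   0   1   2   3   4   5   6   7   8   9  10  11  12  13  14  15
  0   T   F   F   F   F   F   F   F   F   F   F   F   F   F   F   F
  1   T   F   F   F   F   F   T   F   F   F   F   F   F   F   F   F
  2   T   F   F   F   F   F   T   F   T   F   F   F   F   F   T   F
  3   T   F   F   F   F   F   T   T   T   F   F   F   F   T   T   T
  4   T   F   F   T   F   F   T   T   T   T   T   T   F   T   T   T
  5   T   F   F   T   F   F   T   T   T   T   T   T   F   T   T   T
  6   T   F   F   T   F   F   T   T   T   T   T   T   F   T   T   T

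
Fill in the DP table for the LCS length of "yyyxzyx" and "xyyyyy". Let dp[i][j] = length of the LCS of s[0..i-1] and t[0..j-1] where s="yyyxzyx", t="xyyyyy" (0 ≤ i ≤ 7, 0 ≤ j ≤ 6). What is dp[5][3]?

   ''  x  y  y  y  y  y
''  0  0  0  0  0  0  0
 y  0  0  1  1  1  1  1
 y  0  0  1  2  2  2  2
 y  0  0  1  2  3  3  3
 x  0  1  1  2  3  3  3
 z  0  1  1  2  3  3  3
 y  0  1  2  2  3  4  4
 x  0  1  2  2  3  4  4

2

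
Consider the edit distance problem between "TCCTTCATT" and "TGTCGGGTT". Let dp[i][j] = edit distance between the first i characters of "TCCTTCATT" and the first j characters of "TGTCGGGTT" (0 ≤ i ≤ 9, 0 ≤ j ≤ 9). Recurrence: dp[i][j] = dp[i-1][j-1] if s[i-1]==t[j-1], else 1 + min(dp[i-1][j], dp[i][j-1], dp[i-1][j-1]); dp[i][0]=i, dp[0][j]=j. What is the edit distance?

   ''  T  G  T  C  G  G  G  T  T
''  0  1  2  3  4  5  6  7  8  9
 T  1  0  1  2  3  4  5  6  7  8
 C  2  1  1  2  2  3  4  5  6  7
 C  3  2  2  2  2  3  4  5  6  7
 T  4  3  3  2  3  3  4  5  5  6
 T  5  4  4  3  3  4  4  5  5  5
 C  6  5  5  4  3  4  5  5  6  6
 A  7  6  6  5  4  4  5  6  6  7
 T  8  7  7  6  5  5  5  6  6  6
 T  9  8  8  7  6  6  6  6  6  6

6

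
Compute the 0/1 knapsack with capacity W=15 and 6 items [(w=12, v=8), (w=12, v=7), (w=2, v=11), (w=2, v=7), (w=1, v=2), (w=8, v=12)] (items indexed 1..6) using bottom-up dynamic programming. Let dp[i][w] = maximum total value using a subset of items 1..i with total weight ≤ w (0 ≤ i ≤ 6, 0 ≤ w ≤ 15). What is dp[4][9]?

i\w   0   1   2   3   4   5   6   7   8   9  10  11  12  13  14  15
  0   0   0   0   0   0   0   0   0   0   0   0   0   0   0   0   0
  1   0   0   0   0   0   0   0   0   0   0   0   0   8   8   8   8
  2   0   0   0   0   0   0   0   0   0   0   0   0   8   8   8   8
  3   0   0  11  11  11  11  11  11  11  11  11  11  11  11  19  19
  4   0   0  11  11  18  18  18  18  18  18  18  18  18  18  19  19
  5   0   2  11  13  18  20  20  20  20  20  20  20  20  20  20  21
  6   0   2  11  13  18  20  20  20  20  20  23  25  30  32  32  32

18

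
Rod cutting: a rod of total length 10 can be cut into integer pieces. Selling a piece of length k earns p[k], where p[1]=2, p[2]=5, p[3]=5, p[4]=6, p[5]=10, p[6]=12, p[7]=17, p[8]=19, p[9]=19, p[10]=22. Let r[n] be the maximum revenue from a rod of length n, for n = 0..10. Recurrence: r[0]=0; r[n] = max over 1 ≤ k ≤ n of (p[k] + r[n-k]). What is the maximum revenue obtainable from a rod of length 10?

25

   n    0    1    2    3    4    5    6    7    8    9   10
r[n]    0    2    5    7   10   12   15   17   20   22   25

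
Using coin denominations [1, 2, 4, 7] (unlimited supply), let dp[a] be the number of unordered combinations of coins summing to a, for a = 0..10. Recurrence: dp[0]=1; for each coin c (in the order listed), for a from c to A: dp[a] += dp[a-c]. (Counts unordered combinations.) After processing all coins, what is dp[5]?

4

after  coin     0     1     2     3     4     5     6     7     8     9    10
          1     1     1     1     1     1     1     1     1     1     1     1
          2     1     1     2     2     3     3     4     4     5     5     6
          4     1     1     2     2     4     4     6     6     9     9    12
          7     1     1     2     2     4     4     6     7    10    11    14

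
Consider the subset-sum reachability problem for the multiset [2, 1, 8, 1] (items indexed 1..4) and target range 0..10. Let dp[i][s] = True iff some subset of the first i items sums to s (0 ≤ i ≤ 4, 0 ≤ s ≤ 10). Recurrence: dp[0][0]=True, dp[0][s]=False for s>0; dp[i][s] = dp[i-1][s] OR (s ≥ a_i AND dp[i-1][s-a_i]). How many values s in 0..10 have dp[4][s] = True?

8

i\s   0   1   2   3   4   5   6   7   8   9  10
  0   T   F   F   F   F   F   F   F   F   F   F
  1   T   F   T   F   F   F   F   F   F   F   F
  2   T   T   T   T   F   F   F   F   F   F   F
  3   T   T   T   T   F   F   F   F   T   T   T
  4   T   T   T   T   T   F   F   F   T   T   T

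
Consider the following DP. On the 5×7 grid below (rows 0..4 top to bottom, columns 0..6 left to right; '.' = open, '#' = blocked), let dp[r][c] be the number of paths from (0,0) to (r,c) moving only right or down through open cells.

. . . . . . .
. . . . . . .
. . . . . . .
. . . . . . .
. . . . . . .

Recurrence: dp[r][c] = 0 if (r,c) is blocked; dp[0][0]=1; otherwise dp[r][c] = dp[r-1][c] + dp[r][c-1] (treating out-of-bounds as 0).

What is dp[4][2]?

r\c   0   1   2   3   4   5   6
  0   1   1   1   1   1   1   1
  1   1   2   3   4   5   6   7
  2   1   3   6  10  15  21  28
  3   1   4  10  20  35  56  84
  4   1   5  15  35  70 126 210

15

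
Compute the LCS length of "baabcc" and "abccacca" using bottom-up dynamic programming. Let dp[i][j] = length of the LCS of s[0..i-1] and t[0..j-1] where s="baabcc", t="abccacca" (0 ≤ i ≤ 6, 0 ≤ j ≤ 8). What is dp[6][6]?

   ''  a  b  c  c  a  c  c  a
''  0  0  0  0  0  0  0  0  0
 b  0  0  1  1  1  1  1  1  1
 a  0  1  1  1  1  2  2  2  2
 a  0  1  1  1  1  2  2  2  3
 b  0  1  2  2  2  2  2  2  3
 c  0  1  2  3  3  3  3  3  3
 c  0  1  2  3  4  4  4  4  4

4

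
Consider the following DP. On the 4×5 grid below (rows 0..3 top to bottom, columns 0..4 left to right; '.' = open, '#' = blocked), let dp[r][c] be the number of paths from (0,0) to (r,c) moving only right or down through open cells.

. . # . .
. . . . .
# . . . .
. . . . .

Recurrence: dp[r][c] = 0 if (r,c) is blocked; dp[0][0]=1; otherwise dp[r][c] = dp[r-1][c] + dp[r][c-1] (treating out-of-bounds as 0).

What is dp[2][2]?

r\c   0   1   2   3   4
  0   1   1   0   0   0
  1   1   2   2   2   2
  2   0   2   4   6   8
  3   0   2   6  12  20

4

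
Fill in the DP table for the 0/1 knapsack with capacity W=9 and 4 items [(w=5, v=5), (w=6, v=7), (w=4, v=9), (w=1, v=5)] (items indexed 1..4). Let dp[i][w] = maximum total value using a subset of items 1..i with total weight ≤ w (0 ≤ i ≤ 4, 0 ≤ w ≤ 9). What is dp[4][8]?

i\w   0   1   2   3   4   5   6   7   8   9
  0   0   0   0   0   0   0   0   0   0   0
  1   0   0   0   0   0   5   5   5   5   5
  2   0   0   0   0   0   5   7   7   7   7
  3   0   0   0   0   9   9   9   9   9  14
  4   0   5   5   5   9  14  14  14  14  14

14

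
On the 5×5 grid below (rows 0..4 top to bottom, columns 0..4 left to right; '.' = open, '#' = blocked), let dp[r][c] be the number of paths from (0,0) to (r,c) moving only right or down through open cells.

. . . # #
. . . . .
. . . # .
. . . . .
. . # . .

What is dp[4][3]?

10

r\c   0   1   2   3   4
  0   1   1   1   0   0
  1   1   2   3   3   3
  2   1   3   6   0   3
  3   1   4  10  10  13
  4   1   5   0  10  23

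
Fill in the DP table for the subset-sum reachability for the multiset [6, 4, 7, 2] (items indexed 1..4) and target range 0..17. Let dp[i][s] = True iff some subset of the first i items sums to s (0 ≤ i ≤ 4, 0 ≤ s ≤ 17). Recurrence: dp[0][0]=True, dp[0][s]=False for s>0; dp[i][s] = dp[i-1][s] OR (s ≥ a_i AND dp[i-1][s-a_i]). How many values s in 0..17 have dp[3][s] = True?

8

i\s   0   1   2   3   4   5   6   7   8   9  10  11  12  13  14  15  16  17
  0   T   F   F   F   F   F   F   F   F   F   F   F   F   F   F   F   F   F
  1   T   F   F   F   F   F   T   F   F   F   F   F   F   F   F   F   F   F
  2   T   F   F   F   T   F   T   F   F   F   T   F   F   F   F   F   F   F
  3   T   F   F   F   T   F   T   T   F   F   T   T   F   T   F   F   F   T
  4   T   F   T   F   T   F   T   T   T   T   T   T   T   T   F   T   F   T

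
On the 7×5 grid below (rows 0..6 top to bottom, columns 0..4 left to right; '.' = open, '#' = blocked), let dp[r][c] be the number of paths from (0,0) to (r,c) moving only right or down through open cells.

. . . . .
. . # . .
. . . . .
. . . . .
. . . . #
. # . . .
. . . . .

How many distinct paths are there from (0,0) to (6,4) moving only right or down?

83

r\c   0   1   2   3   4
  0   1   1   1   1   1
  1   1   2   0   1   2
  2   1   3   3   4   6
  3   1   4   7  11  17
  4   1   5  12  23   0
  5   1   0  12  35  35
  6   1   1  13  48  83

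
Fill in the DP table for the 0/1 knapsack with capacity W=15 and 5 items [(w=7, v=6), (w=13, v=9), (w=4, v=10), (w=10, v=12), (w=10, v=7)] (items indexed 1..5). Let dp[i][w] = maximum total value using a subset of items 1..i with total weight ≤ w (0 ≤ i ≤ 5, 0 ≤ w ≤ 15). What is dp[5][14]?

22

i\w   0   1   2   3   4   5   6   7   8   9  10  11  12  13  14  15
  0   0   0   0   0   0   0   0   0   0   0   0   0   0   0   0   0
  1   0   0   0   0   0   0   0   6   6   6   6   6   6   6   6   6
  2   0   0   0   0   0   0   0   6   6   6   6   6   6   9   9   9
  3   0   0   0   0  10  10  10  10  10  10  10  16  16  16  16  16
  4   0   0   0   0  10  10  10  10  10  10  12  16  16  16  22  22
  5   0   0   0   0  10  10  10  10  10  10  12  16  16  16  22  22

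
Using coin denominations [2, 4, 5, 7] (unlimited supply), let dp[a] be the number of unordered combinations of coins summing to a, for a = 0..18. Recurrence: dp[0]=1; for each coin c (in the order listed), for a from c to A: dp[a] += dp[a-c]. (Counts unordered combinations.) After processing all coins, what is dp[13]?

after  coin     0     1     2     3     4     5     6     7     8     9    10    11    12    13    14    15    16    17    18
          2     1     0     1     0     1     0     1     0     1     0     1     0     1     0     1     0     1     0     1
          4     1     0     1     0     2     0     2     0     3     0     3     0     4     0     4     0     5     0     5
          5     1     0     1     0     2     1     2     1     3     2     4     2     5     3     6     4     7     5     8
          7     1     0     1     0     2     1     2     2     3     3     4     4     6     5     8     7    10     9    12

5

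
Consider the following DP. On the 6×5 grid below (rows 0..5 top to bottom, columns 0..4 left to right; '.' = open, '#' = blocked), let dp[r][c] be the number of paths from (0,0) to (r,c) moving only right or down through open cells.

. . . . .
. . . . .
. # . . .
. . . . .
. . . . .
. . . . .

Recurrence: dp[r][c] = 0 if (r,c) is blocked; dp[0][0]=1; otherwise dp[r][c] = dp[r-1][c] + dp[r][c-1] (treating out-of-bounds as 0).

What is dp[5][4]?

r\c   0   1   2   3   4
  0   1   1   1   1   1
  1   1   2   3   4   5
  2   1   0   3   7  12
  3   1   1   4  11  23
  4   1   2   6  17  40
  5   1   3   9  26  66

66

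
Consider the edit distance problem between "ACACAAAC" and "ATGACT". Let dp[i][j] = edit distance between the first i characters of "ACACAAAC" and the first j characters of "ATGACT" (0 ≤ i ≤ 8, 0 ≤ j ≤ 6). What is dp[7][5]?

5

   ''  A  T  G  A  C  T
''  0  1  2  3  4  5  6
 A  1  0  1  2  3  4  5
 C  2  1  1  2  3  3  4
 A  3  2  2  2  2  3  4
 C  4  3  3  3  3  2  3
 A  5  4  4  4  3  3  3
 A  6  5  5  5  4  4  4
 A  7  6  6  6  5  5  5
 C  8  7  7  7  6  5  6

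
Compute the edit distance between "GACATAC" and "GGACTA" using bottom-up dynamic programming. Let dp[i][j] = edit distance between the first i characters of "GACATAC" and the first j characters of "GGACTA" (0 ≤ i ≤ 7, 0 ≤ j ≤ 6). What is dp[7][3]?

5

   ''  G  G  A  C  T  A
''  0  1  2  3  4  5  6
 G  1  0  1  2  3  4  5
 A  2  1  1  1  2  3  4
 C  3  2  2  2  1  2  3
 A  4  3  3  2  2  2  2
 T  5  4  4  3  3  2  3
 A  6  5  5  4  4  3  2
 C  7  6  6  5  4  4  3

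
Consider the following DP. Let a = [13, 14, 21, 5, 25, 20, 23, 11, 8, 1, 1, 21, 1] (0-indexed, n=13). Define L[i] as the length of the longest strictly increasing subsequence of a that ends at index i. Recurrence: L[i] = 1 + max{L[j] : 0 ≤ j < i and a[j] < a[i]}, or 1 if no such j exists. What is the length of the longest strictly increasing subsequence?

4

   i    0    1    2    3    4    5    6    7    8    9   10   11   12
a[i]   13   14   21    5   25   20   23   11    8    1    1   21    1
L[i]    1    2    3    1    4    3    4    2    2    1    1    4    1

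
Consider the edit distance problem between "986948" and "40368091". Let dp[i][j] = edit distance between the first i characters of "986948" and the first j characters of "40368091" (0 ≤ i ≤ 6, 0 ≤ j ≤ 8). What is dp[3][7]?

   ''  4  0  3  6  8  0  9  1
''  0  1  2  3  4  5  6  7  8
 9  1  1  2  3  4  5  6  6  7
 8  2  2  2  3  4  4  5  6  7
 6  3  3  3  3  3  4  5  6  7
 9  4  4  4  4  4  4  5  5  6
 4  5  4  5  5  5  5  5  6  6
 8  6  5  5  6  6  5  6  6  7

6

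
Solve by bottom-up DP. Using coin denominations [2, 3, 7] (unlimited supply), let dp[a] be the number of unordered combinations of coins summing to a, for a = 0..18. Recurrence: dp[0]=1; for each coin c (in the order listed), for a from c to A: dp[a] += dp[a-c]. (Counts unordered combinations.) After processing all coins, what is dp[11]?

after  coin     0     1     2     3     4     5     6     7     8     9    10    11    12    13    14    15    16    17    18
          2     1     0     1     0     1     0     1     0     1     0     1     0     1     0     1     0     1     0     1
          3     1     0     1     1     1     1     2     1     2     2     2     2     3     2     3     3     3     3     4
          7     1     0     1     1     1     1     2     2     2     3     3     3     4     4     5     5     6     6     7

3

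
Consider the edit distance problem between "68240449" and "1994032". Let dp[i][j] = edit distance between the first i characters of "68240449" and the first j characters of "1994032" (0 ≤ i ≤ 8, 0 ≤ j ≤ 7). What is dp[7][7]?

   ''  1  9  9  4  0  3  2
''  0  1  2  3  4  5  6  7
 6  1  1  2  3  4  5  6  7
 8  2  2  2  3  4  5  6  7
 2  3  3  3  3  4  5  6  6
 4  4  4  4  4  3  4  5  6
 0  5  5  5  5  4  3  4  5
 4  6  6  6  6  5  4  4  5
 4  7  7  7  7  6  5  5  5
 9  8  8  7  7  7  6  6  6

5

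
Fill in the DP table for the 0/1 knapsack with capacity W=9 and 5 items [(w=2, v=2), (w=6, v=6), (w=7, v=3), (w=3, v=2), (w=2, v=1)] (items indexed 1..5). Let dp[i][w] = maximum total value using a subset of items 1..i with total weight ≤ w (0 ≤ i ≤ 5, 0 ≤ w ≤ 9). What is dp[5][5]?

4

i\w   0   1   2   3   4   5   6   7   8   9
  0   0   0   0   0   0   0   0   0   0   0
  1   0   0   2   2   2   2   2   2   2   2
  2   0   0   2   2   2   2   6   6   8   8
  3   0   0   2   2   2   2   6   6   8   8
  4   0   0   2   2   2   4   6   6   8   8
  5   0   0   2   2   3   4   6   6   8   8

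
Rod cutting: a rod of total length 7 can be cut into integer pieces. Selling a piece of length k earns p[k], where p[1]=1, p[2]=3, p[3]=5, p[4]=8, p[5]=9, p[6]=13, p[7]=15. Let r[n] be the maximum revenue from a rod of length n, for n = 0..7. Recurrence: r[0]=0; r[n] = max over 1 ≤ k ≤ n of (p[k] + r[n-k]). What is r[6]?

13

   n    0    1    2    3    4    5    6    7
r[n]    0    1    3    5    8    9   13   15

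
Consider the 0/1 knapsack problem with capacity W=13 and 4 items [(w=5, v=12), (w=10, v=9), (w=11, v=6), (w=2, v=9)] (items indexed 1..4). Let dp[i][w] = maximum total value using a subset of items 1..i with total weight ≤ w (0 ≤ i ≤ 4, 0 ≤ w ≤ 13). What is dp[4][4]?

i\w   0   1   2   3   4   5   6   7   8   9  10  11  12  13
  0   0   0   0   0   0   0   0   0   0   0   0   0   0   0
  1   0   0   0   0   0  12  12  12  12  12  12  12  12  12
  2   0   0   0   0   0  12  12  12  12  12  12  12  12  12
  3   0   0   0   0   0  12  12  12  12  12  12  12  12  12
  4   0   0   9   9   9  12  12  21  21  21  21  21  21  21

9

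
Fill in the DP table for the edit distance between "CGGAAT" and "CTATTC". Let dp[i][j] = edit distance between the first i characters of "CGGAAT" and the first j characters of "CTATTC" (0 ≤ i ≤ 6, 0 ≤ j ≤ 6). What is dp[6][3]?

4

   ''  C  T  A  T  T  C
''  0  1  2  3  4  5  6
 C  1  0  1  2  3  4  5
 G  2  1  1  2  3  4  5
 G  3  2  2  2  3  4  5
 A  4  3  3  2  3  4  5
 A  5  4  4  3  3  4  5
 T  6  5  4  4  3  3  4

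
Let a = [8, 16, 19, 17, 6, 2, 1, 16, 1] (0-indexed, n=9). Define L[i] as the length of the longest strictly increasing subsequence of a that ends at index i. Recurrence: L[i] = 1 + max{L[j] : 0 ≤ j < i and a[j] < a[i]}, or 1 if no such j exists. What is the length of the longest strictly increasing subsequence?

3

   i    0    1    2    3    4    5    6    7    8
a[i]    8   16   19   17    6    2    1   16    1
L[i]    1    2    3    3    1    1    1    2    1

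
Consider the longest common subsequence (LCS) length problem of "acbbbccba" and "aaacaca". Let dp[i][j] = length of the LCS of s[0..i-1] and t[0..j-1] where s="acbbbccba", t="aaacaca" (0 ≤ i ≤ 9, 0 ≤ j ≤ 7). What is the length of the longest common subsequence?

   ''  a  a  a  c  a  c  a
''  0  0  0  0  0  0  0  0
 a  0  1  1  1  1  1  1  1
 c  0  1  1  1  2  2  2  2
 b  0  1  1  1  2  2  2  2
 b  0  1  1  1  2  2  2  2
 b  0  1  1  1  2  2  2  2
 c  0  1  1  1  2  2  3  3
 c  0  1  1  1  2  2  3  3
 b  0  1  1  1  2  2  3  3
 a  0  1  2  2  2  3  3  4

4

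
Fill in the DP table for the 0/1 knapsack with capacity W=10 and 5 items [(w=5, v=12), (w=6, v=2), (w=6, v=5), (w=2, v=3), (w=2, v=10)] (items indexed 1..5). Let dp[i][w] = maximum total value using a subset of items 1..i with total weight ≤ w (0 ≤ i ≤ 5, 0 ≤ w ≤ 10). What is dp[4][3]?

i\w   0   1   2   3   4   5   6   7   8   9  10
  0   0   0   0   0   0   0   0   0   0   0   0
  1   0   0   0   0   0  12  12  12  12  12  12
  2   0   0   0   0   0  12  12  12  12  12  12
  3   0   0   0   0   0  12  12  12  12  12  12
  4   0   0   3   3   3  12  12  15  15  15  15
  5   0   0  10  10  13  13  13  22  22  25  25

3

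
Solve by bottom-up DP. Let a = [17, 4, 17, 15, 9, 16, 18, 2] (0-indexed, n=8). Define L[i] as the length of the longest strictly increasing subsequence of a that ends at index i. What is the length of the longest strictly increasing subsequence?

4

   i    0    1    2    3    4    5    6    7
a[i]   17    4   17   15    9   16   18    2
L[i]    1    1    2    2    2    3    4    1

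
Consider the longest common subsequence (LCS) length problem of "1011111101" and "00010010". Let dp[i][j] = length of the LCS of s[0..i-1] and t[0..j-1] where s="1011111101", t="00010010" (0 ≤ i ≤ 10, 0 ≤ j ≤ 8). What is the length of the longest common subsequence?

   ''  0  0  0  1  0  0  1  0
''  0  0  0  0  0  0  0  0  0
 1  0  0  0  0  1  1  1  1  1
 0  0  1  1  1  1  2  2  2  2
 1  0  1  1  1  2  2  2  3  3
 1  0  1  1  1  2  2  2  3  3
 1  0  1  1  1  2  2  2  3  3
 1  0  1  1  1  2  2  2  3  3
 1  0  1  1  1  2  2  2  3  3
 1  0  1  1  1  2  2  2  3  3
 0  0  1  2  2  2  3  3  3  4
 1  0  1  2  2  3  3  3  4  4

4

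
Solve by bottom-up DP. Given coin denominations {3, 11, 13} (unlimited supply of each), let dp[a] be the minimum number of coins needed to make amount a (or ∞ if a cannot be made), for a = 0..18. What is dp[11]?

 a  0  1  2  3  4  5  6  7  8  9 10 11 12 13 14 15 16 17 18
dp  0  -  -  1  -  -  2  -  -  3  -  1  4  1  2  5  2  3  6
(- denotes ∞ / unreachable)

1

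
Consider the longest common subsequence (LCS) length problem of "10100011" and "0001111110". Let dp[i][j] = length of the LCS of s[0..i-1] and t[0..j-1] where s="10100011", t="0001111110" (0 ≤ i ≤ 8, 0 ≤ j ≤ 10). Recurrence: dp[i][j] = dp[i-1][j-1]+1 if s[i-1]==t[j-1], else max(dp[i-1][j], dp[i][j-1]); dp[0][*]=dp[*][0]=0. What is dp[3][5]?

2

   ''  0  0  0  1  1  1  1  1  1  0
''  0  0  0  0  0  0  0  0  0  0  0
 1  0  0  0  0  1  1  1  1  1  1  1
 0  0  1  1  1  1  1  1  1  1  1  2
 1  0  1  1  1  2  2  2  2  2  2  2
 0  0  1  2  2  2  2  2  2  2  2  3
 0  0  1  2  3  3  3  3  3  3  3  3
 0  0  1  2  3  3  3  3  3  3  3  4
 1  0  1  2  3  4  4  4  4  4  4  4
 1  0  1  2  3  4  5  5  5  5  5  5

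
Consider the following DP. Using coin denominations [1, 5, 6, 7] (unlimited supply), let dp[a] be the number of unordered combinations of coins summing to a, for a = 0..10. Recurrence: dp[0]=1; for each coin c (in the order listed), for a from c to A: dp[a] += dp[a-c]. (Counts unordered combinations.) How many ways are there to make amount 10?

after  coin     0     1     2     3     4     5     6     7     8     9    10
          1     1     1     1     1     1     1     1     1     1     1     1
          5     1     1     1     1     1     2     2     2     2     2     3
          6     1     1     1     1     1     2     3     3     3     3     4
          7     1     1     1     1     1     2     3     4     4     4     5

5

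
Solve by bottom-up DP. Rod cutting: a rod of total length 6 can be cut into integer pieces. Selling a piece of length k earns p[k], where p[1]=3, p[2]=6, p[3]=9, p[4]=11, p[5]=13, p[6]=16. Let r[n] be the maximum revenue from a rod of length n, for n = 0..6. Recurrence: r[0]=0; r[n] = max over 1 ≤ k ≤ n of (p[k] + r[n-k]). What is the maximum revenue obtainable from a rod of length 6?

   n    0    1    2    3    4    5    6
r[n]    0    3    6    9   12   15   18

18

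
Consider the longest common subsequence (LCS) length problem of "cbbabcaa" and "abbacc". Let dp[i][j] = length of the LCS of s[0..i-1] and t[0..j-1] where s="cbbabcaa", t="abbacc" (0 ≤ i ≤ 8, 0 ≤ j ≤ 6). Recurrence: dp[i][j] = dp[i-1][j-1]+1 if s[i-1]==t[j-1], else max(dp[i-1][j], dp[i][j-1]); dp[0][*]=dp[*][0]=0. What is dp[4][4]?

   ''  a  b  b  a  c  c
''  0  0  0  0  0  0  0
 c  0  0  0  0  0  1  1
 b  0  0  1  1  1  1  1
 b  0  0  1  2  2  2  2
 a  0  1  1  2  3  3  3
 b  0  1  2  2  3  3  3
 c  0  1  2  2  3  4  4
 a  0  1  2  2  3  4  4
 a  0  1  2  2  3  4  4

3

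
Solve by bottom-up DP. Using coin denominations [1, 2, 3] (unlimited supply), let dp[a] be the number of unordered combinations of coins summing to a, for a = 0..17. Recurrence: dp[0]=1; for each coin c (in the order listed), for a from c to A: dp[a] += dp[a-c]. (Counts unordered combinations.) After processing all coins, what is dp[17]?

after  coin     0     1     2     3     4     5     6     7     8     9    10    11    12    13    14    15    16    17
          1     1     1     1     1     1     1     1     1     1     1     1     1     1     1     1     1     1     1
          2     1     1     2     2     3     3     4     4     5     5     6     6     7     7     8     8     9     9
          3     1     1     2     3     4     5     7     8    10    12    14    16    19    21    24    27    30    33

33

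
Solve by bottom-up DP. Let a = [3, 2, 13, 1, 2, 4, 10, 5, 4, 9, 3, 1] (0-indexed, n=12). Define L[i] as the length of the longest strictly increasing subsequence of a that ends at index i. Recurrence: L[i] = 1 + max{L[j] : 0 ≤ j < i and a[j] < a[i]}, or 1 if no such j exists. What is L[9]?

   i    0    1    2    3    4    5    6    7    8    9   10   11
a[i]    3    2   13    1    2    4   10    5    4    9    3    1
L[i]    1    1    2    1    2    3    4    4    3    5    3    1

5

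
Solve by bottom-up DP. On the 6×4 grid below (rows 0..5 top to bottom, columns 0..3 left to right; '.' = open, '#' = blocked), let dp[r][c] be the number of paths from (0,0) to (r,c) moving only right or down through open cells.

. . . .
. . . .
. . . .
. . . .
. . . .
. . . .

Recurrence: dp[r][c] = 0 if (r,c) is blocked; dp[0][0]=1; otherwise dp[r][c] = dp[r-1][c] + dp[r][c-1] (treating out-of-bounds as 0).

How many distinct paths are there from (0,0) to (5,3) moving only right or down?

56

r\c   0   1   2   3
  0   1   1   1   1
  1   1   2   3   4
  2   1   3   6  10
  3   1   4  10  20
  4   1   5  15  35
  5   1   6  21  56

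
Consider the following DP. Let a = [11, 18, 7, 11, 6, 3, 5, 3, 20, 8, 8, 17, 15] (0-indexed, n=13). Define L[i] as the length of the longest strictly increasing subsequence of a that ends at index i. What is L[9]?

   i    0    1    2    3    4    5    6    7    8    9   10   11   12
a[i]   11   18    7   11    6    3    5    3   20    8    8   17   15
L[i]    1    2    1    2    1    1    2    1    3    3    3    4    4

3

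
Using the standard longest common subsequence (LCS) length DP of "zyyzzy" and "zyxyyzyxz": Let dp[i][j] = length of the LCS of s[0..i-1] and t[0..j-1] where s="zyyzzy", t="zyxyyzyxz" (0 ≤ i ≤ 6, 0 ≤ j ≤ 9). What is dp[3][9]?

   ''  z  y  x  y  y  z  y  x  z
''  0  0  0  0  0  0  0  0  0  0
 z  0  1  1  1  1  1  1  1  1  1
 y  0  1  2  2  2  2  2  2  2  2
 y  0  1  2  2  3  3  3  3  3  3
 z  0  1  2  2  3  3  4  4  4  4
 z  0  1  2  2  3  3  4  4  4  5
 y  0  1  2  2  3  4  4  5  5  5

3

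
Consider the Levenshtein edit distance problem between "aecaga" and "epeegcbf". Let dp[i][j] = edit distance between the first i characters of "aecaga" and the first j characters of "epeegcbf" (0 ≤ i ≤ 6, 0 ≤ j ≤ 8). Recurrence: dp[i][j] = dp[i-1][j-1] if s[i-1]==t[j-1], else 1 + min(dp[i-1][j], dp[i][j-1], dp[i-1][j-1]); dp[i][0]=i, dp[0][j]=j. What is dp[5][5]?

4

   ''  e  p  e  e  g  c  b  f
''  0  1  2  3  4  5  6  7  8
 a  1  1  2  3  4  5  6  7  8
 e  2  1  2  2  3  4  5  6  7
 c  3  2  2  3  3  4  4  5  6
 a  4  3  3  3  4  4  5  5  6
 g  5  4  4  4  4  4  5  6  6
 a  6  5  5  5  5  5  5  6  7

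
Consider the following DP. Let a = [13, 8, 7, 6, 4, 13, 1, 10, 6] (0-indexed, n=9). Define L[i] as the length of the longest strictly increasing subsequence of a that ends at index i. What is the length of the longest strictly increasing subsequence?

2

   i    0    1    2    3    4    5    6    7    8
a[i]   13    8    7    6    4   13    1   10    6
L[i]    1    1    1    1    1    2    1    2    2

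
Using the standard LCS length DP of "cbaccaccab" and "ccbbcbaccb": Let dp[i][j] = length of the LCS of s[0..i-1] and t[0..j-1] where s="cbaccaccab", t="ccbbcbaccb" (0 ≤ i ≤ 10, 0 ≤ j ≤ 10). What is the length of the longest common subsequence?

   ''  c  c  b  b  c  b  a  c  c  b
''  0  0  0  0  0  0  0  0  0  0  0
 c  0  1  1  1  1  1  1  1  1  1  1
 b  0  1  1  2  2  2  2  2  2  2  2
 a  0  1  1  2  2  2  2  3  3  3  3
 c  0  1  2  2  2  3  3  3  4  4  4
 c  0  1  2  2  2  3  3  3  4  5  5
 a  0  1  2  2  2  3  3  4  4  5  5
 c  0  1  2  2  2  3  3  4  5  5  5
 c  0  1  2  2  2  3  3  4  5  6  6
 a  0  1  2  2  2  3  3  4  5  6  6
 b  0  1  2  3  3  3  4  4  5  6  7

7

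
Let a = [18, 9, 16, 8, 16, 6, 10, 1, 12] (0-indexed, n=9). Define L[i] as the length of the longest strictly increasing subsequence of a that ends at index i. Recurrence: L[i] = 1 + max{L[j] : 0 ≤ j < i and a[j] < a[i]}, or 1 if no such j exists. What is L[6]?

   i    0    1    2    3    4    5    6    7    8
a[i]   18    9   16    8   16    6   10    1   12
L[i]    1    1    2    1    2    1    2    1    3

2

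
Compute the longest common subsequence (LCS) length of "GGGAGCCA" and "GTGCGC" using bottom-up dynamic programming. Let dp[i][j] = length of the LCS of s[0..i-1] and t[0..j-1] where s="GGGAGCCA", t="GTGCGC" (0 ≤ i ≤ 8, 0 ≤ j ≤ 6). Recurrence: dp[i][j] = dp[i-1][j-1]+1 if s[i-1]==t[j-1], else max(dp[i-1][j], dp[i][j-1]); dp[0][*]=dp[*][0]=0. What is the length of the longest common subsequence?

4

   ''  G  T  G  C  G  C
''  0  0  0  0  0  0  0
 G  0  1  1  1  1  1  1
 G  0  1  1  2  2  2  2
 G  0  1  1  2  2  3  3
 A  0  1  1  2  2  3  3
 G  0  1  1  2  2  3  3
 C  0  1  1  2  3  3  4
 C  0  1  1  2  3  3  4
 A  0  1  1  2  3  3  4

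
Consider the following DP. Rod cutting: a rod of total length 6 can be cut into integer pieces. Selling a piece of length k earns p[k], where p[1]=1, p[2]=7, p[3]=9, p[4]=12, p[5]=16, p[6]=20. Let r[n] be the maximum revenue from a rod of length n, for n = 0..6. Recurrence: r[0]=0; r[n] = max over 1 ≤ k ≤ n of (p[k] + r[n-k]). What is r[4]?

   n    0    1    2    3    4    5    6
r[n]    0    1    7    9   14   16   21

14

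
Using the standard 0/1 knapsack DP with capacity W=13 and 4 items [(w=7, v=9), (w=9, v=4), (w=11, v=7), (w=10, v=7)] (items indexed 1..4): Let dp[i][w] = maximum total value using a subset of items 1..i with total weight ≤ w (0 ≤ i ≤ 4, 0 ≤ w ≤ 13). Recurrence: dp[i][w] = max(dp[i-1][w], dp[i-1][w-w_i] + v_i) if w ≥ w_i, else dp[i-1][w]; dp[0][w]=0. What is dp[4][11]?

9

i\w   0   1   2   3   4   5   6   7   8   9  10  11  12  13
  0   0   0   0   0   0   0   0   0   0   0   0   0   0   0
  1   0   0   0   0   0   0   0   9   9   9   9   9   9   9
  2   0   0   0   0   0   0   0   9   9   9   9   9   9   9
  3   0   0   0   0   0   0   0   9   9   9   9   9   9   9
  4   0   0   0   0   0   0   0   9   9   9   9   9   9   9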